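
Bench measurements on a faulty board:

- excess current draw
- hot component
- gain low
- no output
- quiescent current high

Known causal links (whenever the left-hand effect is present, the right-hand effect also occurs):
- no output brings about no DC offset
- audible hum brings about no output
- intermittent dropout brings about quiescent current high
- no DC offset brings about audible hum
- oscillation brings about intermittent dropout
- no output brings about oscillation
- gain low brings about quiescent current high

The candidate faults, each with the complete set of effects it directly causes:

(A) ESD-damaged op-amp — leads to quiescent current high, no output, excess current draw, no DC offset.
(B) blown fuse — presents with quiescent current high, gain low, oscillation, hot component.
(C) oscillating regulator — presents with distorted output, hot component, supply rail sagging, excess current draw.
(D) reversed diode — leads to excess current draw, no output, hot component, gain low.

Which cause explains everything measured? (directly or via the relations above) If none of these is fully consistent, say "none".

D

For each candidate, compare predicted effects to what was observed:
(A) ESD-damaged op-amp — excess current draw ✓; hot component ✗; gain low ✗; no output ✓; quiescent current high ✓
(B) blown fuse — does not account for excess current draw, no output
(C) oscillating regulator — does not account for gain low, no output, quiescent current high
(D) reversed diode — excess current draw ✓; hot component ✓; gain low ✓; no output ✓; quiescent current high ✓ (by gain low → quiescent current high)
(D) is the only candidate with no mismatches.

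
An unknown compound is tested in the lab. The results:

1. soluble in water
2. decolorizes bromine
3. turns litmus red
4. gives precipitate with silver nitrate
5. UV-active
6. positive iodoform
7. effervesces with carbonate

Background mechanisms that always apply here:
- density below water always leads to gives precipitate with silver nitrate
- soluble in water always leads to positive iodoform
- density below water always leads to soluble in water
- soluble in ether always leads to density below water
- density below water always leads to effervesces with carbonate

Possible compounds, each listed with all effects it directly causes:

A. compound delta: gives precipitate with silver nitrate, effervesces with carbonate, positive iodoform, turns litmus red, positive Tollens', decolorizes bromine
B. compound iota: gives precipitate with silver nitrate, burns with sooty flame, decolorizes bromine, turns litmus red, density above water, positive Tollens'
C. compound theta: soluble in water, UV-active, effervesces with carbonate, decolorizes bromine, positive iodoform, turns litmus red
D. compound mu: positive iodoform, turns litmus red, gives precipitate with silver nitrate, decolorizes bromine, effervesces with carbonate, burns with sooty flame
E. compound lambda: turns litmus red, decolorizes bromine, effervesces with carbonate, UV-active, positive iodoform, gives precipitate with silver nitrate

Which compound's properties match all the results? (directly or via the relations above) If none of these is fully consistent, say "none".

none

Checking each candidate against the observations:
(A) compound delta — soluble in water NO; decolorizes bromine yes; turns litmus red yes; gives precipitate with silver nitrate yes; UV-active NO; positive iodoform yes; effervesces with carbonate yes
(B) compound iota — soluble in water NO; decolorizes bromine yes; turns litmus red yes; gives precipitate with silver nitrate yes; UV-active NO; positive iodoform NO; effervesces with carbonate NO
(C) compound theta — soluble in water yes; decolorizes bromine yes; turns litmus red yes; gives precipitate with silver nitrate NO; UV-active yes; positive iodoform yes; effervesces with carbonate yes
(D) compound mu — soluble in water NO; decolorizes bromine yes; turns litmus red yes; gives precipitate with silver nitrate yes; UV-active NO; positive iodoform yes; effervesces with carbonate yes
(E) compound lambda — soluble in water NO; decolorizes bromine yes; turns litmus red yes; gives precipitate with silver nitrate yes; UV-active yes; positive iodoform yes; effervesces with carbonate yes
Every candidate fails on at least one observation.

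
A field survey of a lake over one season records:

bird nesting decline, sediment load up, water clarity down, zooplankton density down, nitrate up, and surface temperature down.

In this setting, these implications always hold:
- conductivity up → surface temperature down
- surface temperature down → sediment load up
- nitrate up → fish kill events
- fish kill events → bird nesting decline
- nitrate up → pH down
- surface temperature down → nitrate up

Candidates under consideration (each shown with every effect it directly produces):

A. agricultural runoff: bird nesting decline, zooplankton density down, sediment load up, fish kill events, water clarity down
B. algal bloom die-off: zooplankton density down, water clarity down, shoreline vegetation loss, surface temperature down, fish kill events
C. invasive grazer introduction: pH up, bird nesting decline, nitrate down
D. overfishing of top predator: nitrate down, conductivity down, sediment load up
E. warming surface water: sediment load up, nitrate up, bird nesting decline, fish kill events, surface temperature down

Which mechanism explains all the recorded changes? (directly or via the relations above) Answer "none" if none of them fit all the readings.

Testing each hypothesis:
(A) agricultural runoff — bird nesting decline yes; sediment load up yes; water clarity down yes; zooplankton density down yes; nitrate up NO; surface temperature down NO
(B) algal bloom die-off — bird nesting decline yes (through fish kill events → bird nesting decline); sediment load up yes (through surface temperature down → sediment load up); water clarity down yes; zooplankton density down yes; nitrate up yes (through surface temperature down → nitrate up); surface temperature down yes
(C) invasive grazer introduction — fails on sediment load up, water clarity down, zooplankton density down, nitrate up, surface temperature down (predicts nitrate down, not nitrate up)
(D) overfishing of top predator — bird nesting decline NO; sediment load up yes; water clarity down NO; zooplankton density down NO; nitrate up NO; surface temperature down NO
(E) warming surface water — does not account for water clarity down, zooplankton density down
Only (B) is consistent with every observation.

B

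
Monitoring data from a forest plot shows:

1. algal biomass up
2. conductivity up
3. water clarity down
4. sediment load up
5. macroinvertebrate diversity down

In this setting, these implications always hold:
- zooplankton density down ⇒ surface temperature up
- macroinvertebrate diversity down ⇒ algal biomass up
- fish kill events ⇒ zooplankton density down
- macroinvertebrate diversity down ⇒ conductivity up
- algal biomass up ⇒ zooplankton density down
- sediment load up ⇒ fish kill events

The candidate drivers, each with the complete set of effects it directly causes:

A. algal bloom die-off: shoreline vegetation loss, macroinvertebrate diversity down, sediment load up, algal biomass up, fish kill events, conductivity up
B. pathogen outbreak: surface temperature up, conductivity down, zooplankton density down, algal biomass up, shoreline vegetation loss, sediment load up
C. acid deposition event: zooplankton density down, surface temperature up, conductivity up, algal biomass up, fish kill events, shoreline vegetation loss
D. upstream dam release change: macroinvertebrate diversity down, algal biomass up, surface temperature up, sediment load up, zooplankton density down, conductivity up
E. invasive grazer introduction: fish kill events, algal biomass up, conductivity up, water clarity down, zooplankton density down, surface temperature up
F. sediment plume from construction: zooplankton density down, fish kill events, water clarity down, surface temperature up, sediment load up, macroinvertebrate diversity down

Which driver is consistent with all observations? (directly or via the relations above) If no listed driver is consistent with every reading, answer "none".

F

Per-candidate check:
(A) algal bloom die-off — does not account for water clarity down
(B) pathogen outbreak — fails on conductivity up, water clarity down, macroinvertebrate diversity down (predicts conductivity down, not conductivity up)
(C) acid deposition event — does not account for water clarity down, sediment load up, macroinvertebrate diversity down
(D) upstream dam release change — algal biomass up +; conductivity up +; water clarity down -; sediment load up +; macroinvertebrate diversity down +
(E) invasive grazer introduction — algal biomass up +; conductivity up +; water clarity down +; sediment load up -; macroinvertebrate diversity down -
(F) sediment plume from construction — algal biomass up + (by macroinvertebrate diversity down → algal biomass up); conductivity up + (by macroinvertebrate diversity down → conductivity up); water clarity down +; sediment load up +; macroinvertebrate diversity down +
(F) alone accounts for all the evidence.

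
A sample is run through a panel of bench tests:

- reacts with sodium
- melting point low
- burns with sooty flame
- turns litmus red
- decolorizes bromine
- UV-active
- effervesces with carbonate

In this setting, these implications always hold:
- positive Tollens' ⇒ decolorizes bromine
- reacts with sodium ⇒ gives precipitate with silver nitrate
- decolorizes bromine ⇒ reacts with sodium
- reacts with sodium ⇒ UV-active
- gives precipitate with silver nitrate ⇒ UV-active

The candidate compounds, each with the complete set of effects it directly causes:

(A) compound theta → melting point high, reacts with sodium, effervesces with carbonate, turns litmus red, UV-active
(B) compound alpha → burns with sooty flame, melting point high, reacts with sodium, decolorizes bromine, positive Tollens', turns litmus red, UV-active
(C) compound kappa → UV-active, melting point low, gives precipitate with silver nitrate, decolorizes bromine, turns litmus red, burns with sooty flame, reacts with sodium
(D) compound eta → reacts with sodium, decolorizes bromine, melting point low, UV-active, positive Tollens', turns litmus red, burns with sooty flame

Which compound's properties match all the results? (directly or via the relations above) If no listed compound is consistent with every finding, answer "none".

none

Checking each candidate against the observations:
(A) compound theta — reacts with sodium ✓; melting point low ✗; burns with sooty flame ✗; turns litmus red ✓; decolorizes bromine ✗; UV-active ✓; effervesces with carbonate ✓
(B) compound alpha — reacts with sodium ✓; melting point low ✗; burns with sooty flame ✓; turns litmus red ✓; decolorizes bromine ✓; UV-active ✓; effervesces with carbonate ✗
(C) compound kappa — does not account for effervesces with carbonate
(D) compound eta — reacts with sodium ✓; melting point low ✓; burns with sooty flame ✓; turns litmus red ✓; decolorizes bromine ✓; UV-active ✓; effervesces with carbonate ✗
Every candidate fails on at least one observation.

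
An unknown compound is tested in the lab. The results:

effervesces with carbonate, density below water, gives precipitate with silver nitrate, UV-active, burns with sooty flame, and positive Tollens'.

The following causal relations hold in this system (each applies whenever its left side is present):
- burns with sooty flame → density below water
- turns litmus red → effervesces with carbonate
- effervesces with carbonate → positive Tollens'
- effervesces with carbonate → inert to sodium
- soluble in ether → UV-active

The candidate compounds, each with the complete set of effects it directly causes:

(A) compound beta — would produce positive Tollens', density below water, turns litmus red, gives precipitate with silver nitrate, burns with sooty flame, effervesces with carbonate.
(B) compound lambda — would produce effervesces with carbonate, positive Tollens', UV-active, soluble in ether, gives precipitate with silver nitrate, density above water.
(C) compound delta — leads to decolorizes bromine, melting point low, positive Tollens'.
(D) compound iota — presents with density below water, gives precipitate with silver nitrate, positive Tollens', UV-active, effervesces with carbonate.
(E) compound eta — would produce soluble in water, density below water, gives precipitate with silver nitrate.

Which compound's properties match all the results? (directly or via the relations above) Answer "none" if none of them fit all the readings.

none

Per-candidate check:
(A) compound beta — effervesces with carbonate ✓; density below water ✓; gives precipitate with silver nitrate ✓; UV-active ✗; burns with sooty flame ✓; positive Tollens' ✓
(B) compound lambda — fails on density below water, burns with sooty flame (predicts density above water, not density below water)
(C) compound delta — does not account for effervesces with carbonate, density below water, gives precipitate with silver nitrate, UV-active, burns with sooty flame
(D) compound iota — does not account for burns with sooty flame
(E) compound eta — does not account for effervesces with carbonate, UV-active, burns with sooty flame, positive Tollens'
Every candidate fails on at least one observation.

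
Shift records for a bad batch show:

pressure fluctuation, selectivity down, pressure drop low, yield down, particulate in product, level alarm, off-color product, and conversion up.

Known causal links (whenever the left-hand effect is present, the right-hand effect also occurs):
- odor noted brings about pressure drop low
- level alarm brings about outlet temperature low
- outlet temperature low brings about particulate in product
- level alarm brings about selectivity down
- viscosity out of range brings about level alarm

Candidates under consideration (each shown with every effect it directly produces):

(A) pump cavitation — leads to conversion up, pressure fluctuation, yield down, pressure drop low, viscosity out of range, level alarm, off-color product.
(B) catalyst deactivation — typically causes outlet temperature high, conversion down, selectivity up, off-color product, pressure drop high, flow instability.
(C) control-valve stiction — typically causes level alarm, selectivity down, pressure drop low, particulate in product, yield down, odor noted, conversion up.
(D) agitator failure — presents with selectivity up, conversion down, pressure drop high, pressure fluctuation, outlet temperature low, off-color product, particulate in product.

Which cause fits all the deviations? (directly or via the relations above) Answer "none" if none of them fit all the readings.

A

Testing each hypothesis:
(A) pump cavitation — pressure fluctuation +; selectivity down + (via level alarm → selectivity down); pressure drop low +; yield down +; particulate in product + (via level alarm → outlet temperature low → particulate in product); level alarm +; off-color product +; conversion up +
(B) catalyst deactivation — pressure fluctuation -; selectivity down -; pressure drop low -; yield down -; particulate in product -; level alarm -; off-color product +; conversion up -
(C) control-valve stiction — pressure fluctuation -; selectivity down +; pressure drop low +; yield down +; particulate in product +; level alarm +; off-color product -; conversion up +
(D) agitator failure — pressure fluctuation +; selectivity down -; pressure drop low -; yield down -; particulate in product +; level alarm -; off-color product +; conversion up -
(A) is the only candidate with no mismatches.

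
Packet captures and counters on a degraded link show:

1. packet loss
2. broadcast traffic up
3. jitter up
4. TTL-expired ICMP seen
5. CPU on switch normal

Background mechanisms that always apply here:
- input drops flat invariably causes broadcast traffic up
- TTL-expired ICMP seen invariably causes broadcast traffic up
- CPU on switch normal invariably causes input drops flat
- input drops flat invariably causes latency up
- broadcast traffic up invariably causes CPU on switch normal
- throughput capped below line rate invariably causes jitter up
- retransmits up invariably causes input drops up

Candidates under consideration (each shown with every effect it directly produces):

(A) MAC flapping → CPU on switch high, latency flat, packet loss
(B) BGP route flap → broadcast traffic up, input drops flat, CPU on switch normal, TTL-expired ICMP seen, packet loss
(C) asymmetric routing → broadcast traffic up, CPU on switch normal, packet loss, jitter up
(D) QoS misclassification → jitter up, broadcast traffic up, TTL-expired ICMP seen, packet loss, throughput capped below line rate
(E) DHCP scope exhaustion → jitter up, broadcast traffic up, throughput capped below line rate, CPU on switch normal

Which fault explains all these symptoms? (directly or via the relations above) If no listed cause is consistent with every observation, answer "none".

Checking each candidate against the observations:
(A) MAC flapping — packet loss ✓; broadcast traffic up ✗; jitter up ✗; TTL-expired ICMP seen ✗; CPU on switch normal ✗
(B) BGP route flap — does not account for jitter up
(C) asymmetric routing — does not account for TTL-expired ICMP seen
(D) QoS misclassification — accounts for every observation (CPU on switch normal via broadcast traffic up → CPU on switch normal)
(E) DHCP scope exhaustion — does not account for packet loss, TTL-expired ICMP seen
Only (D) is consistent with every observation.

D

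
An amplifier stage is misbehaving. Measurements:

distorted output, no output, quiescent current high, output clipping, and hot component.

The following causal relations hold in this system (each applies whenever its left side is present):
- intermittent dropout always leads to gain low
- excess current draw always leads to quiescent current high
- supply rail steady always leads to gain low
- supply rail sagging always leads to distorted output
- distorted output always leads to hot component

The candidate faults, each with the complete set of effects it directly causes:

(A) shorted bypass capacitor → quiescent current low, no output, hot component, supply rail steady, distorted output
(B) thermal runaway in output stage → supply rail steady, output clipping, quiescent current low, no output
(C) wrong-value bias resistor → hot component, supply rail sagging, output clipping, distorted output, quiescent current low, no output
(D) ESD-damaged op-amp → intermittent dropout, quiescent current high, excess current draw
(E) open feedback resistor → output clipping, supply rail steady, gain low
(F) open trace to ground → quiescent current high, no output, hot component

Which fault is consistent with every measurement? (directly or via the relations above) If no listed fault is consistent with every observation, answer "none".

none

Per-candidate check:
(A) shorted bypass capacitor — fails on quiescent current high, output clipping (predicts quiescent current low, not quiescent current high)
(B) thermal runaway in output stage — distorted output ✗; no output ✓; quiescent current high ✗; output clipping ✓; hot component ✗
(C) wrong-value bias resistor — distorted output ✓; no output ✓; quiescent current high ✗; output clipping ✓; hot component ✓
(D) ESD-damaged op-amp — distorted output ✗; no output ✗; quiescent current high ✓; output clipping ✗; hot component ✗
(E) open feedback resistor — distorted output ✗; no output ✗; quiescent current high ✗; output clipping ✓; hot component ✗
(F) open trace to ground — distorted output ✗; no output ✓; quiescent current high ✓; output clipping ✗; hot component ✓
No candidate is consistent with all observations.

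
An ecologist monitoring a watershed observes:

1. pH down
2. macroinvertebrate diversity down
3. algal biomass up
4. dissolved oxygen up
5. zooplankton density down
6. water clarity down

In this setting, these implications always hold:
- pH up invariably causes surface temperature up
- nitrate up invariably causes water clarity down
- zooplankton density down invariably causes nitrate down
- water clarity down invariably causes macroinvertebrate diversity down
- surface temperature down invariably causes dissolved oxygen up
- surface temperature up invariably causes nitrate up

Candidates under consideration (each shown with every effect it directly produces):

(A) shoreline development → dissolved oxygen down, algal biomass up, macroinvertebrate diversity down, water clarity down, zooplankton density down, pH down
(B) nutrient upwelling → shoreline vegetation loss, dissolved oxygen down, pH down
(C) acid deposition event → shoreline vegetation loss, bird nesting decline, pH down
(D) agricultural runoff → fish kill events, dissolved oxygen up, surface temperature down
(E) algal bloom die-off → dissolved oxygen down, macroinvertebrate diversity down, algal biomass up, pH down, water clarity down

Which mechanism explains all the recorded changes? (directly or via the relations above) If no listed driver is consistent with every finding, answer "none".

Checking each candidate against the observations:
(A) shoreline development — fails on dissolved oxygen up (predicts dissolved oxygen down, not dissolved oxygen up)
(B) nutrient upwelling — pH down +; macroinvertebrate diversity down -; algal biomass up -; dissolved oxygen up -; zooplankton density down -; water clarity down -
(C) acid deposition event — pH down +; macroinvertebrate diversity down -; algal biomass up -; dissolved oxygen up -; zooplankton density down -; water clarity down -
(D) agricultural runoff — does not account for pH down, macroinvertebrate diversity down, algal biomass up, zooplankton density down, water clarity down
(E) algal bloom die-off — fails on dissolved oxygen up, zooplankton density down (predicts dissolved oxygen down, not dissolved oxygen up)
No candidate is consistent with all observations.

none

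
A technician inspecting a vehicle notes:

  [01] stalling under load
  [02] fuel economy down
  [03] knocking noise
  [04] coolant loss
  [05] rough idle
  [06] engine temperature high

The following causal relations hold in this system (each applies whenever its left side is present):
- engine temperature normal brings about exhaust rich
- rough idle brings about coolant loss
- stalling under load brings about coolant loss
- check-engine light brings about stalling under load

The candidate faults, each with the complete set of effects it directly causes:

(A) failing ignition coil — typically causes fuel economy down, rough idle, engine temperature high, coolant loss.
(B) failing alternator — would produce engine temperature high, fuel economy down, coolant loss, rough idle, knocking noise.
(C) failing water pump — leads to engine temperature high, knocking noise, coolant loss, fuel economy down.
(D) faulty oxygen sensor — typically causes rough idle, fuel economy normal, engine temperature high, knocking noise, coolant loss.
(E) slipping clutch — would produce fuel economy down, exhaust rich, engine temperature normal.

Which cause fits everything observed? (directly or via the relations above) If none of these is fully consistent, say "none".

For each candidate, compare predicted effects to what was observed:
(A) failing ignition coil — does not account for stalling under load, knocking noise
(B) failing alternator — does not account for stalling under load
(C) failing water pump — stalling under load -; fuel economy down +; knocking noise +; coolant loss +; rough idle -; engine temperature high +
(D) faulty oxygen sensor — stalling under load -; fuel economy down -; knocking noise +; coolant loss +; rough idle +; engine temperature high +
(E) slipping clutch — stalling under load -; fuel economy down +; knocking noise -; coolant loss -; rough idle -; engine temperature high -
No candidate is consistent with all observations.

none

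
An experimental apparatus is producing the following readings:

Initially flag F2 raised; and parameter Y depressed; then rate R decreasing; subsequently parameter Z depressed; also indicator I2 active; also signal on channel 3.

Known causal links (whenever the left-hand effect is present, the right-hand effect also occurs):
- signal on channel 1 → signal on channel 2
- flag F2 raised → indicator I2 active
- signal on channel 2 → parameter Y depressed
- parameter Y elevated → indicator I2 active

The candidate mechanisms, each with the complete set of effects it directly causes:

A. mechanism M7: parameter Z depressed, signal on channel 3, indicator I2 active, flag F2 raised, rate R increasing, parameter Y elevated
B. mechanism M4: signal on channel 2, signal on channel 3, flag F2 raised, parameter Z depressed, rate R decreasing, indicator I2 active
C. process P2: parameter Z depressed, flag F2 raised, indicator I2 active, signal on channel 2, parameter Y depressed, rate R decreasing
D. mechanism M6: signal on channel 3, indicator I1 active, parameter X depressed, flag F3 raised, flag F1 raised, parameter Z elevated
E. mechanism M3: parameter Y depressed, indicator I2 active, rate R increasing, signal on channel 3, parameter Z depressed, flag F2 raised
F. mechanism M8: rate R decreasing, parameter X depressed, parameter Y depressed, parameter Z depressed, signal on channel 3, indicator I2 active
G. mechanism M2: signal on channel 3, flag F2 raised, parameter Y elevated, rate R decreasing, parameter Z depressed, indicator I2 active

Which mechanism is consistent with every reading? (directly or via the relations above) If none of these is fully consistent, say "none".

B

Checking each candidate against the observations:
(A) mechanism M7 — flag F2 raised ✓; parameter Y depressed ✗; rate R decreasing ✗; parameter Z depressed ✓; indicator I2 active ✓; signal on channel 3 ✓
(B) mechanism M4 — flag F2 raised ✓; parameter Y depressed ✓ (via signal on channel 2 → parameter Y depressed); rate R decreasing ✓; parameter Z depressed ✓; indicator I2 active ✓; signal on channel 3 ✓
(C) process P2 — flag F2 raised ✓; parameter Y depressed ✓; rate R decreasing ✓; parameter Z depressed ✓; indicator I2 active ✓; signal on channel 3 ✗
(D) mechanism M6 — fails on flag F2 raised, parameter Y depressed, rate R decreasing, parameter Z depressed, indicator I2 active (predicts parameter Z elevated, not parameter Z depressed)
(E) mechanism M3 — flag F2 raised ✓; parameter Y depressed ✓; rate R decreasing ✗; parameter Z depressed ✓; indicator I2 active ✓; signal on channel 3 ✓
(F) mechanism M8 — flag F2 raised ✗; parameter Y depressed ✓; rate R decreasing ✓; parameter Z depressed ✓; indicator I2 active ✓; signal on channel 3 ✓
(G) mechanism M2 — fails on parameter Y depressed (predicts parameter Y elevated, not parameter Y depressed)
(B) is the only candidate with no mismatches.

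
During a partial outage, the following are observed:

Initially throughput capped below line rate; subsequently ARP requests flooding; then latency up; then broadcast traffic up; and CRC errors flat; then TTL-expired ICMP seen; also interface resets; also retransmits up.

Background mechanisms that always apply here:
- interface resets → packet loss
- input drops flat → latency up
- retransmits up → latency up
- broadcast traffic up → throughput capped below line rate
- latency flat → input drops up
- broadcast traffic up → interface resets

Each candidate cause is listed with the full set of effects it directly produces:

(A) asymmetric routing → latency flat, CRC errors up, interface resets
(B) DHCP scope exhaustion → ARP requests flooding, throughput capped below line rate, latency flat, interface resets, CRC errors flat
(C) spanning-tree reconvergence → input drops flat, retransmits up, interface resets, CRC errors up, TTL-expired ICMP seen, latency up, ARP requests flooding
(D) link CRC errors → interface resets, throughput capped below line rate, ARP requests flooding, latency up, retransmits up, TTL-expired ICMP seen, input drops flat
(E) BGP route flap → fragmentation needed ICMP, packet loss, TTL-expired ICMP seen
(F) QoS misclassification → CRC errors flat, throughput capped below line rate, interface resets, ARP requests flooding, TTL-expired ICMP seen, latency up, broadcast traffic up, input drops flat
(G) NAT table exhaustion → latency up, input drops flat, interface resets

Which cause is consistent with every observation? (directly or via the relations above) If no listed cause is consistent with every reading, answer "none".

Per-candidate check:
(A) asymmetric routing — throughput capped below line rate NO; ARP requests flooding NO; latency up NO; broadcast traffic up NO; CRC errors flat NO; TTL-expired ICMP seen NO; interface resets yes; retransmits up NO
(B) DHCP scope exhaustion — throughput capped below line rate yes; ARP requests flooding yes; latency up NO; broadcast traffic up NO; CRC errors flat yes; TTL-expired ICMP seen NO; interface resets yes; retransmits up NO
(C) spanning-tree reconvergence — throughput capped below line rate NO; ARP requests flooding yes; latency up yes; broadcast traffic up NO; CRC errors flat NO; TTL-expired ICMP seen yes; interface resets yes; retransmits up yes
(D) link CRC errors — throughput capped below line rate yes; ARP requests flooding yes; latency up yes; broadcast traffic up NO; CRC errors flat NO; TTL-expired ICMP seen yes; interface resets yes; retransmits up yes
(E) BGP route flap — does not account for throughput capped below line rate, ARP requests flooding, latency up, broadcast traffic up, CRC errors flat, interface resets, retransmits up
(F) QoS misclassification — does not account for retransmits up
(G) NAT table exhaustion — does not account for throughput capped below line rate, ARP requests flooding, broadcast traffic up, CRC errors flat, TTL-expired ICMP seen, retransmits up
No candidate is consistent with all observations.

none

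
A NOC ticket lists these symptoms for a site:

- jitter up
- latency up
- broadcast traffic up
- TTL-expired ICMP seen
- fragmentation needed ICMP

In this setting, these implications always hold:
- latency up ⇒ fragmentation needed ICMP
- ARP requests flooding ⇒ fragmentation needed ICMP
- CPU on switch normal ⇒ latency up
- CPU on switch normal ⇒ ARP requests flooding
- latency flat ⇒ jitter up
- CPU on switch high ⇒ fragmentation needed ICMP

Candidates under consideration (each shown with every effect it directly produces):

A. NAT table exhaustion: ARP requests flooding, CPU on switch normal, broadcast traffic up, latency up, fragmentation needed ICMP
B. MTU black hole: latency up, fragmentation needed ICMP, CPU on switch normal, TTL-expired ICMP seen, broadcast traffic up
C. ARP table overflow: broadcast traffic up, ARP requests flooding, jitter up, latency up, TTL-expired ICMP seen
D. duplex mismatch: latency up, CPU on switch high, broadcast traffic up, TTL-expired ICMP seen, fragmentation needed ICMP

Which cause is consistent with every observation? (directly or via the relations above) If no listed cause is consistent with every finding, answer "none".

For each candidate, compare predicted effects to what was observed:
(A) NAT table exhaustion — does not account for jitter up, TTL-expired ICMP seen
(B) MTU black hole — jitter up ✗; latency up ✓; broadcast traffic up ✓; TTL-expired ICMP seen ✓; fragmentation needed ICMP ✓
(C) ARP table overflow — jitter up ✓; latency up ✓; broadcast traffic up ✓; TTL-expired ICMP seen ✓; fragmentation needed ICMP ✓ (by ARP requests flooding → fragmentation needed ICMP)
(D) duplex mismatch — jitter up ✗; latency up ✓; broadcast traffic up ✓; TTL-expired ICMP seen ✓; fragmentation needed ICMP ✓
(C) is the only candidate with no mismatches.

C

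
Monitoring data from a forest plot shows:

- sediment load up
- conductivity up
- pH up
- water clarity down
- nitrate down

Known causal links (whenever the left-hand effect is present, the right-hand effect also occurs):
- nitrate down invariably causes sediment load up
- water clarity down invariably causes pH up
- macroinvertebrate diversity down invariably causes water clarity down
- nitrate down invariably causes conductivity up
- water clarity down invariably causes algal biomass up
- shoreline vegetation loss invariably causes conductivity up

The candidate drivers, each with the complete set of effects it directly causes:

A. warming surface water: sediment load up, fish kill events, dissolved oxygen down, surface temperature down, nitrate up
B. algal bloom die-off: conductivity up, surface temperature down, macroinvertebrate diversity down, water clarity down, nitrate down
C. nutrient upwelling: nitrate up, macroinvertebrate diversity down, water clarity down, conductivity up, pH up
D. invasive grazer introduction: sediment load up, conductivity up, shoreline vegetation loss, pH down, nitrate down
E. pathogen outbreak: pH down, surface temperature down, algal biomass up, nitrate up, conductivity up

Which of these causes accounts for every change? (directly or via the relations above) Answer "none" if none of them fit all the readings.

B

For each candidate, compare predicted effects to what was observed:
(A) warming surface water — sediment load up yes; conductivity up NO; pH up NO; water clarity down NO; nitrate down NO
(B) algal bloom die-off — sediment load up yes (through nitrate down → sediment load up); conductivity up yes; pH up yes (through water clarity down → pH up); water clarity down yes; nitrate down yes
(C) nutrient upwelling — sediment load up NO; conductivity up yes; pH up yes; water clarity down yes; nitrate down NO
(D) invasive grazer introduction — fails on pH up, water clarity down (predicts pH down, not pH up)
(E) pathogen outbreak — sediment load up NO; conductivity up yes; pH up NO; water clarity down NO; nitrate down NO
(B) alone accounts for all the evidence.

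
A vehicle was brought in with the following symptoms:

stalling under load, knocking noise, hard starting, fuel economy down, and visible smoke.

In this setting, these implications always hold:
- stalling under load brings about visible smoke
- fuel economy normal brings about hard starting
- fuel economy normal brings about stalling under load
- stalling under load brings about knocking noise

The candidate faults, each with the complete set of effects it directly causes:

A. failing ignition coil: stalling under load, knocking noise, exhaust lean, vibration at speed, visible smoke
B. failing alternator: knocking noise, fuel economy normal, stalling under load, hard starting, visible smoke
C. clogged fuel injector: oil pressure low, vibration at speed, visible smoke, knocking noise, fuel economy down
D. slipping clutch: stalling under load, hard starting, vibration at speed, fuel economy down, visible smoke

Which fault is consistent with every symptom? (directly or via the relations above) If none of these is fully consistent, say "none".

D

For each candidate, compare predicted effects to what was observed:
(A) failing ignition coil — does not account for hard starting, fuel economy down
(B) failing alternator — stalling under load yes; knocking noise yes; hard starting yes; fuel economy down NO; visible smoke yes
(C) clogged fuel injector — does not account for stalling under load, hard starting
(D) slipping clutch — stalling under load yes; knocking noise yes (via stalling under load → knocking noise); hard starting yes; fuel economy down yes; visible smoke yes
(D) alone accounts for all the evidence.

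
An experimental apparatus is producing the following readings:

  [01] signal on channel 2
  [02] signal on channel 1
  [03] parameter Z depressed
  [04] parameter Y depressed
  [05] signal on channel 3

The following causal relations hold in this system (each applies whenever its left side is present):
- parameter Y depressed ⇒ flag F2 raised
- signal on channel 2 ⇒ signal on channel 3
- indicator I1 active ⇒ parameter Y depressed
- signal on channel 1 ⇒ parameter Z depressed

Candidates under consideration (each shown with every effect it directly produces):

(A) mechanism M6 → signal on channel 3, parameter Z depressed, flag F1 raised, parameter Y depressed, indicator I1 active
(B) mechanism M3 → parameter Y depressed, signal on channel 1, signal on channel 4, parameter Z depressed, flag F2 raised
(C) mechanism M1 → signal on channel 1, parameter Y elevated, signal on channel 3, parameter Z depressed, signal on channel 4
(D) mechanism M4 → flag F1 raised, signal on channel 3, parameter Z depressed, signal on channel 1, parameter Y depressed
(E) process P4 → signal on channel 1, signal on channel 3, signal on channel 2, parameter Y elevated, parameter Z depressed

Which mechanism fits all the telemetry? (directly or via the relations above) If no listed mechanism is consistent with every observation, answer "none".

none

Testing each hypothesis:
(A) mechanism M6 — signal on channel 2 NO; signal on channel 1 NO; parameter Z depressed yes; parameter Y depressed yes; signal on channel 3 yes
(B) mechanism M3 — signal on channel 2 NO; signal on channel 1 yes; parameter Z depressed yes; parameter Y depressed yes; signal on channel 3 NO
(C) mechanism M1 — signal on channel 2 NO; signal on channel 1 yes; parameter Z depressed yes; parameter Y depressed NO; signal on channel 3 yes
(D) mechanism M4 — signal on channel 2 NO; signal on channel 1 yes; parameter Z depressed yes; parameter Y depressed yes; signal on channel 3 yes
(E) process P4 — signal on channel 2 yes; signal on channel 1 yes; parameter Z depressed yes; parameter Y depressed NO; signal on channel 3 yes
No candidate is consistent with all observations.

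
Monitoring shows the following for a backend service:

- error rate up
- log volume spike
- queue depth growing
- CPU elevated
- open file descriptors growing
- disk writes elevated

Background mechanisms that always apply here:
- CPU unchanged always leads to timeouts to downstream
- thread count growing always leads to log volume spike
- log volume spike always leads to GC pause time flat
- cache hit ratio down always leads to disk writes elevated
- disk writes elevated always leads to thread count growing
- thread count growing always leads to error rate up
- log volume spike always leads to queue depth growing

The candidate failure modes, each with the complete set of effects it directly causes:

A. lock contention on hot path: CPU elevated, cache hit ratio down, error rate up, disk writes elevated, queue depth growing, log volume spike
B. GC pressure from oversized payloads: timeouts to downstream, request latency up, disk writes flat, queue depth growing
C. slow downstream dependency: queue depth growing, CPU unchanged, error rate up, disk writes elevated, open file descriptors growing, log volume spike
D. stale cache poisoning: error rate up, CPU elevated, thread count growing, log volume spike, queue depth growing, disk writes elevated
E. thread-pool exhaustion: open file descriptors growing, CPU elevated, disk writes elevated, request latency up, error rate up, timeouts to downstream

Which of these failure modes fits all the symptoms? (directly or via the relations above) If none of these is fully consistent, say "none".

Testing each hypothesis:
(A) lock contention on hot path — error rate up yes; log volume spike yes; queue depth growing yes; CPU elevated yes; open file descriptors growing NO; disk writes elevated yes
(B) GC pressure from oversized payloads — error rate up NO; log volume spike NO; queue depth growing yes; CPU elevated NO; open file descriptors growing NO; disk writes elevated NO
(C) slow downstream dependency — error rate up yes; log volume spike yes; queue depth growing yes; CPU elevated NO; open file descriptors growing yes; disk writes elevated yes
(D) stale cache poisoning — does not account for open file descriptors growing
(E) thread-pool exhaustion — accounts for every observation (log volume spike through disk writes elevated → thread count growing → log volume spike)
(E) alone accounts for all the evidence.

E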